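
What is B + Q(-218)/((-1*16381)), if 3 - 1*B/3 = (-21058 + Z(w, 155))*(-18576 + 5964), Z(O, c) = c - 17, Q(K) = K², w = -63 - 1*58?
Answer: -12966038414815/16381 ≈ -7.9153e+8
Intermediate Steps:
w = -121 (w = -63 - 58 = -121)
Z(O, c) = -17 + c
B = -791529111 (B = 9 - 3*(-21058 + (-17 + 155))*(-18576 + 5964) = 9 - 3*(-21058 + 138)*(-12612) = 9 - (-62760)*(-12612) = 9 - 3*263843040 = 9 - 791529120 = -791529111)
B + Q(-218)/((-1*16381)) = -791529111 + (-218)²/((-1*16381)) = -791529111 + 47524/(-16381) = -791529111 + 47524*(-1/16381) = -791529111 - 47524/16381 = -12966038414815/16381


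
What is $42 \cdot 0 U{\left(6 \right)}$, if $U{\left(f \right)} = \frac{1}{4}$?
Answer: $0$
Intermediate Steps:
$U{\left(f \right)} = \frac{1}{4}$
$42 \cdot 0 U{\left(6 \right)} = 42 \cdot 0 \cdot \frac{1}{4} = 0 \cdot \frac{1}{4} = 0$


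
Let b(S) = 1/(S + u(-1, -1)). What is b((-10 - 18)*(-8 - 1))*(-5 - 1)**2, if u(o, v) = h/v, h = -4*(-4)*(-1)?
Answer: 9/67 ≈ 0.13433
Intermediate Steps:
h = -16 (h = 16*(-1) = -16)
u(o, v) = -16/v
b(S) = 1/(16 + S) (b(S) = 1/(S - 16/(-1)) = 1/(S - 16*(-1)) = 1/(S + 16) = 1/(16 + S))
b((-10 - 18)*(-8 - 1))*(-5 - 1)**2 = (-5 - 1)**2/(16 + (-10 - 18)*(-8 - 1)) = (-6)**2/(16 - 28*(-9)) = 36/(16 + 252) = 36/268 = (1/268)*36 = 9/67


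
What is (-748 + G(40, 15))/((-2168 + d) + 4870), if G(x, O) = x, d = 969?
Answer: -708/3671 ≈ -0.19286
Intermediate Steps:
(-748 + G(40, 15))/((-2168 + d) + 4870) = (-748 + 40)/((-2168 + 969) + 4870) = -708/(-1199 + 4870) = -708/3671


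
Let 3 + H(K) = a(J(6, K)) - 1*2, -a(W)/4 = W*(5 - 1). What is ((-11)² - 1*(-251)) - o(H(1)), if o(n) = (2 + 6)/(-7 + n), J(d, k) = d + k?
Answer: 11534/31 ≈ 372.06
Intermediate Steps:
a(W) = -16*W (a(W) = -4*W*(5 - 1) = -4*W*4 = -16*W)
H(K) = -101 - 16*K (H(K) = -3 + (-16*(6 + K) - 1*2) = -3 + ((-96 - 16*K) - 2) = -3 + (-98 - 16*K) = -101 - 16*K)
o(n) = 8/(-7 + n)
((-11)² - 1*(-251)) - o(H(1)) = ((-11)² - 1*(-251)) - 8/(-7 + (-101 - 16*1)) = (121 + 251) - 8/(-7 + (-101 - 16)) = 372 - 8/(-7 - 117) = 372 - 8/(-124) = 372 - 8*(-1)/124 = 372 - 1*(-2/31) = 372 + 2/31 = 11534/31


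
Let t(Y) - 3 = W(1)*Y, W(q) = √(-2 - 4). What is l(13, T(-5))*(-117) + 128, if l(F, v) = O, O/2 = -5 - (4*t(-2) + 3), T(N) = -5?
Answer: 4808 - 1872*I*√6 ≈ 4808.0 - 4585.4*I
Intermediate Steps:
W(q) = I*√6 (W(q) = √(-6) = I*√6)
t(Y) = 3 + I*Y*√6 (t(Y) = 3 + (I*√6)*Y = 3 + I*Y*√6)
O = -40 + 16*I*√6 (O = 2*(-5 - (4*(3 + I*(-2)*√6) + 3)) = 2*(-5 - (4*(3 - 2*I*√6) + 3)) = 2*(-5 - ((12 - 8*I*√6) + 3)) = 2*(-5 - (15 - 8*I*√6)) = 2*(-5 + (-15 + 8*I*√6)) = 2*(-20 + 8*I*√6) = -40 + 16*I*√6 ≈ -40.0 + 39.192*I)
l(F, v) = -40 + 16*I*√6
l(13, T(-5))*(-117) + 128 = (-40 + 16*I*√6)*(-117) + 128 = (4680 - 1872*I*√6) + 128 = 4808 - 1872*I*√6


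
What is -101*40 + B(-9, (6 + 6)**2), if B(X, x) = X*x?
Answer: -5336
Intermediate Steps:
-101*40 + B(-9, (6 + 6)**2) = -101*40 - 9*(6 + 6)**2 = -4040 - 9*12**2 = -4040 - 9*144 = -4040 - 1296 = -5336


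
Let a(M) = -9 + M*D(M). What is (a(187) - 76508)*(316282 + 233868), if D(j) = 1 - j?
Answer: -61231144850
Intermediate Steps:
a(M) = -9 + M*(1 - M)
(a(187) - 76508)*(316282 + 233868) = ((-9 + 187 - 1*187²) - 76508)*(316282 + 233868) = ((-9 + 187 - 1*34969) - 76508)*550150 = ((-9 + 187 - 34969) - 76508)*550150 = (-34791 - 76508)*550150 = -111299*550150 = -61231144850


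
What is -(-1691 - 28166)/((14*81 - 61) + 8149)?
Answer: 29857/9222 ≈ 3.2376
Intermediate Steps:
-(-1691 - 28166)/((14*81 - 61) + 8149) = -(-29857)/((1134 - 61) + 8149) = -(-29857)/(1073 + 8149) = -(-29857)/9222 = -1*(-29857/9222) = 29857/9222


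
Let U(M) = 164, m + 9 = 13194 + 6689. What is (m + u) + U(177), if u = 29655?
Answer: 49693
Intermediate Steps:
m = 19874 (m = -9 + (13194 + 6689) = -9 + 19883 = 19874)
(m + u) + U(177) = (19874 + 29655) + 164 = 49529 + 164 = 49693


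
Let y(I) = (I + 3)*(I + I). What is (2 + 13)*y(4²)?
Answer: 9120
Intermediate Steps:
y(I) = 2*I*(3 + I) (y(I) = (3 + I)*(2*I) = 2*I*(3 + I))
(2 + 13)*y(4²) = (2 + 13)*(2*4²*(3 + 4²)) = 15*(2*16*(3 + 16)) = 15*(2*16*19) = 15*608 = 9120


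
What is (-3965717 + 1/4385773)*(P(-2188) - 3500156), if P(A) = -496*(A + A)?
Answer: 23126423414094158400/4385773 ≈ 5.2731e+12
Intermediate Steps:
P(A) = -992*A
(-3965717 + 1/4385773)*(P(-2188) - 3500156) = (-3965717 + 1/4385773)*(-992*(-2188) - 3500156) = (-3965717 + 1/4385773)*(2170496 - 3500156) = -17392734544240/4385773*(-1329660) = 23126423414094158400/4385773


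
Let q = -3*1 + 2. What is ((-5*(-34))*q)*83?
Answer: -14110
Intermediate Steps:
q = -1 (q = -3 + 2 = -1)
((-5*(-34))*q)*83 = (-5*(-34)*(-1))*83 = (170*(-1))*83 = -170*83 = -14110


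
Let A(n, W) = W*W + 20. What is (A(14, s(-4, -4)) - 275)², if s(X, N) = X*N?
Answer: 1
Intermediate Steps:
s(X, N) = N*X
A(n, W) = 20 + W² (A(n, W) = W² + 20 = 20 + W²)
(A(14, s(-4, -4)) - 275)² = ((20 + (-4*(-4))²) - 275)² = ((20 + 16²) - 275)² = ((20 + 256) - 275)² = (276 - 275)² = 1² = 1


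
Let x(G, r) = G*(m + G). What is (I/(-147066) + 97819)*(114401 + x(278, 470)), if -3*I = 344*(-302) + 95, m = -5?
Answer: 8212645685903855/441198 ≈ 1.8614e+10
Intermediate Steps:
x(G, r) = G*(-5 + G)
I = 103793/3 (I = -(344*(-302) + 95)/3 = -(-103888 + 95)/3 = -1/3*(-103793) = 103793/3 ≈ 34598.)
(I/(-147066) + 97819)*(114401 + x(278, 470)) = ((103793/3)/(-147066) + 97819)*(114401 + 278*(-5 + 278)) = ((103793/3)*(-1/147066) + 97819)*(114401 + 278*273) = (-103793/441198 + 97819)*(114401 + 75894) = (43157443369/441198)*190295 = 8212645685903855/441198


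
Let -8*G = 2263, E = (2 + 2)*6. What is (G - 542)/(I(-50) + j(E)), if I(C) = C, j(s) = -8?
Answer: 6599/464 ≈ 14.222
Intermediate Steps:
E = 24 (E = 4*6 = 24)
G = -2263/8 (G = -⅛*2263 = -2263/8 ≈ -282.88)
(G - 542)/(I(-50) + j(E)) = (-2263/8 - 542)/(-50 - 8) = -6599/8/(-58) = -6599/8*(-1/58) = 6599/464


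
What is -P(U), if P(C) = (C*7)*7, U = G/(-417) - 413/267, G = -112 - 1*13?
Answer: 2267818/37113 ≈ 61.106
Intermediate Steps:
G = -125 (G = -112 - 13 = -125)
U = -46282/37113 (U = -125/(-417) - 413/267 = -125*(-1/417) - 413*1/267 = 125/417 - 413/267 = -46282/37113 ≈ -1.2471)
P(C) = 49*C (P(C) = (7*C)*7 = 49*C)
-P(U) = -49*(-46282)/37113 = -1*(-2267818/37113) = 2267818/37113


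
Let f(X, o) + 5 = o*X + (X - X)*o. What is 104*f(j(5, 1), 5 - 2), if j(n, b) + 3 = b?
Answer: -1144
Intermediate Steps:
j(n, b) = -3 + b
f(X, o) = -5 + X*o (f(X, o) = -5 + (o*X + (X - X)*o) = -5 + (X*o + 0*o) = -5 + (X*o + 0) = -5 + X*o)
104*f(j(5, 1), 5 - 2) = 104*(-5 + (-3 + 1)*(5 - 2)) = 104*(-5 - 2*3) = 104*(-5 - 6) = 104*(-11) = -1144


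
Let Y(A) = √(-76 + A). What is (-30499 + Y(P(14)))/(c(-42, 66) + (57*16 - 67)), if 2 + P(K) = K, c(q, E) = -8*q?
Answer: -30499/1181 + 8*I/1181 ≈ -25.825 + 0.0067739*I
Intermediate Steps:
P(K) = -2 + K
(-30499 + Y(P(14)))/(c(-42, 66) + (57*16 - 67)) = (-30499 + √(-76 + (-2 + 14)))/(-8*(-42) + (57*16 - 67)) = (-30499 + √(-76 + 12))/(336 + (912 - 67)) = (-30499 + √(-64))/(336 + 845) = (-30499 + 8*I)/1181 = (-30499 + 8*I)*(1/1181) = -30499/1181 + 8*I/1181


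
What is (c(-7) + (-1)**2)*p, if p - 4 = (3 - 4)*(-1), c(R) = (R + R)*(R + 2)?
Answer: 355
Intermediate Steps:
c(R) = 2*R*(2 + R) (c(R) = (2*R)*(2 + R) = 2*R*(2 + R))
p = 5 (p = 4 + (3 - 4)*(-1) = 4 - 1*(-1) = 4 + 1 = 5)
(c(-7) + (-1)**2)*p = (2*(-7)*(2 - 7) + (-1)**2)*5 = (2*(-7)*(-5) + 1)*5 = (70 + 1)*5 = 71*5 = 355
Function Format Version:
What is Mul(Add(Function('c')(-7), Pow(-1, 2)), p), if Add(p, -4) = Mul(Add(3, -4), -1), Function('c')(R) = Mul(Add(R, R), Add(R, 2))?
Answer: 355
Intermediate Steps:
Function('c')(R) = Mul(2, R, Add(2, R)) (Function('c')(R) = Mul(Mul(2, R), Add(2, R)) = Mul(2, R, Add(2, R)))
p = 5 (p = Add(4, Mul(Add(3, -4), -1)) = Add(4, Mul(-1, -1)) = Add(4, 1) = 5)
Mul(Add(Function('c')(-7), Pow(-1, 2)), p) = Mul(Add(Mul(2, -7, Add(2, -7)), Pow(-1, 2)), 5) = Mul(Add(Mul(2, -7, -5), 1), 5) = Mul(Add(70, 1), 5) = Mul(71, 5) = 355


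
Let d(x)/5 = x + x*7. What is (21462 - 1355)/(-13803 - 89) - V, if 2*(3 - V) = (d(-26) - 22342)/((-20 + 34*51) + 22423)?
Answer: -1653667643/335311204 ≈ -4.9317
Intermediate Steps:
d(x) = 40*x (d(x) = 5*(x + x*7) = 5*(x + 7*x) = 5*(8*x) = 40*x)
V = 84102/24137 (V = 3 - (40*(-26) - 22342)/(2*((-20 + 34*51) + 22423)) = 3 - (-1040 - 22342)/(2*((-20 + 1734) + 22423)) = 3 - (-11691)/(1714 + 22423) = 3 - (-11691)/24137 = 3 - ½*(-23382/24137) = 3 + 11691/24137 = 84102/24137 ≈ 3.4844)
(21462 - 1355)/(-13803 - 89) - V = (21462 - 1355)/(-13803 - 89) - 1*84102/24137 = 20107/(-13892) - 84102/24137 = 20107*(-1/13892) - 84102/24137 = -20107/13892 - 84102/24137 = -1653667643/335311204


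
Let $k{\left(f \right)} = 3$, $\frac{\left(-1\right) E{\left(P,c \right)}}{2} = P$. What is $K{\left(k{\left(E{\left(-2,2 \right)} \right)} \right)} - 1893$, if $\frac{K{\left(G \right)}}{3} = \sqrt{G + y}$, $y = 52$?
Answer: $-1893 + 3 \sqrt{55} \approx -1870.8$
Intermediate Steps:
$E{\left(P,c \right)} = - 2 P$
$K{\left(G \right)} = 3 \sqrt{52 + G}$ ($K{\left(G \right)} = 3 \sqrt{G + 52} = 3 \sqrt{52 + G}$)
$K{\left(k{\left(E{\left(-2,2 \right)} \right)} \right)} - 1893 = 3 \sqrt{52 + 3} - 1893 = 3 \sqrt{55} - 1893 = -1893 + 3 \sqrt{55}$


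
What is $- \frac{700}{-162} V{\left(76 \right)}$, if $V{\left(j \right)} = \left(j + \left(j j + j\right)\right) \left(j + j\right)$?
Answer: $\frac{105123200}{27} \approx 3.8935 \cdot 10^{6}$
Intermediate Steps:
$V{\left(j \right)} = 2 j \left(j^{2} + 2 j\right)$ ($V{\left(j \right)} = \left(j + \left(j^{2} + j\right)\right) 2 j = \left(j + \left(j + j^{2}\right)\right) 2 j = \left(j^{2} + 2 j\right) 2 j = 2 j \left(j^{2} + 2 j\right)$)
$- \frac{700}{-162} V{\left(76 \right)} = - \frac{700}{-162} \cdot 2 \cdot 76^{2} \left(2 + 76\right) = \left(-700\right) \left(- \frac{1}{162}\right) 2 \cdot 5776 \cdot 78 = \frac{350}{81} \cdot 901056 = \frac{105123200}{27}$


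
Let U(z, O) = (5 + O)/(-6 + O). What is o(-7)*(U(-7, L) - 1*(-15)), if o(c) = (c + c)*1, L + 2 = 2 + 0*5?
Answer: -595/3 ≈ -198.33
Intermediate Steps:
L = 0 (L = -2 + (2 + 0*5) = -2 + (2 + 0) = -2 + 2 = 0)
U(z, O) = (5 + O)/(-6 + O)
o(c) = 2*c (o(c) = (2*c)*1 = 2*c)
o(-7)*(U(-7, L) - 1*(-15)) = (2*(-7))*((5 + 0)/(-6 + 0) - 1*(-15)) = -14*(5/(-6) + 15) = -14*(-⅙*5 + 15) = -14*(-⅚ + 15) = -14*85/6 = -595/3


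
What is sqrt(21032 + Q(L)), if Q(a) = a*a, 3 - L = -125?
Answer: 2*sqrt(9354) ≈ 193.43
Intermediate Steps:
L = 128 (L = 3 - 1*(-125) = 3 + 125 = 128)
Q(a) = a**2
sqrt(21032 + Q(L)) = sqrt(21032 + 128**2) = sqrt(21032 + 16384) = sqrt(37416) = 2*sqrt(9354)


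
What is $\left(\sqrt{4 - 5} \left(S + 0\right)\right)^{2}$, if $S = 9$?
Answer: $-81$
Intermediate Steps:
$\left(\sqrt{4 - 5} \left(S + 0\right)\right)^{2} = \left(\sqrt{4 - 5} \left(9 + 0\right)\right)^{2} = \left(\sqrt{-1} \cdot 9\right)^{2} = \left(i 9\right)^{2} = \left(9 i\right)^{2} = -81$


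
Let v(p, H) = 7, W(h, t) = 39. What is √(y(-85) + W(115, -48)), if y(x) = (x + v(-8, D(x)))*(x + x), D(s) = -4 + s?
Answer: √13299 ≈ 115.32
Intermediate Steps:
y(x) = 2*x*(7 + x) (y(x) = (x + 7)*(x + x) = (7 + x)*(2*x) = 2*x*(7 + x))
√(y(-85) + W(115, -48)) = √(2*(-85)*(7 - 85) + 39) = √(2*(-85)*(-78) + 39) = √(13260 + 39) = √13299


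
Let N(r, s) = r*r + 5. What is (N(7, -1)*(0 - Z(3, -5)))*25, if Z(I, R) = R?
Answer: 6750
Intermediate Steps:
N(r, s) = 5 + r² (N(r, s) = r² + 5 = 5 + r²)
(N(7, -1)*(0 - Z(3, -5)))*25 = ((5 + 7²)*(0 - 1*(-5)))*25 = ((5 + 49)*(0 + 5))*25 = (54*5)*25 = 270*25 = 6750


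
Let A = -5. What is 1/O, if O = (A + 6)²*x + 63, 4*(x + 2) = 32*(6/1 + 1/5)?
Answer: 5/553 ≈ 0.0090416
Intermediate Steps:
x = 238/5 (x = -2 + (32*(6/1 + 1/5))/4 = -2 + (32*(6*1 + 1*(⅕)))/4 = -2 + (32*(6 + ⅕))/4 = -2 + (32*(31/5))/4 = -2 + (¼)*(992/5) = -2 + 248/5 = 238/5 ≈ 47.600)
O = 553/5 (O = (-5 + 6)²*(238/5) + 63 = 1²*(238/5) + 63 = 1*(238/5) + 63 = 238/5 + 63 = 553/5 ≈ 110.60)
1/O = 1/(553/5) = 5/553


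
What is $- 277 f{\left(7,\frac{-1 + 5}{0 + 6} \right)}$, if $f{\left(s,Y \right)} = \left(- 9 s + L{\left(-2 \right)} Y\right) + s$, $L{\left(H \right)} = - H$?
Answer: $\frac{45428}{3} \approx 15143.0$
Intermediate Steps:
$f{\left(s,Y \right)} = - 8 s + 2 Y$ ($f{\left(s,Y \right)} = \left(- 9 s + \left(-1\right) \left(-2\right) Y\right) + s = \left(- 9 s + 2 Y\right) + s = - 8 s + 2 Y$)
$- 277 f{\left(7,\frac{-1 + 5}{0 + 6} \right)} = - 277 \left(\left(-8\right) 7 + 2 \frac{-1 + 5}{0 + 6}\right) = - 277 \left(-56 + 2 \cdot \frac{4}{6}\right) = - 277 \left(-56 + 2 \cdot 4 \cdot \frac{1}{6}\right) = - 277 \left(-56 + 2 \cdot \frac{2}{3}\right) = - 277 \left(-56 + \frac{4}{3}\right) = \left(-277\right) \left(- \frac{164}{3}\right) = \frac{45428}{3}$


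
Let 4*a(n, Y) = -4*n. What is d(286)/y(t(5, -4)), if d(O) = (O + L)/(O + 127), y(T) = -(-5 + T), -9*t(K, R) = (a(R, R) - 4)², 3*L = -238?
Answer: 124/1239 ≈ 0.10008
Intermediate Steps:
L = -238/3 (L = (⅓)*(-238) = -238/3 ≈ -79.333)
a(n, Y) = -n (a(n, Y) = (-4*n)/4 = -n)
t(K, R) = -(-4 - R)²/9 (t(K, R) = -(-R - 4)²/9 = -(-4 - R)²/9)
y(T) = 5 - T
d(O) = (-238/3 + O)/(127 + O) (d(O) = (O - 238/3)/(O + 127) = (-238/3 + O)/(127 + O))
d(286)/y(t(5, -4)) = ((-238/3 + 286)/(127 + 286))/(5 - (-1)*(4 - 4)²/9) = ((620/3)/413)/(5 - (-1)*0²/9) = ((1/413)*(620/3))/(5 - (-1)*0/9) = 620/(1239*(5 - 1*0)) = 620/(1239*(5 + 0)) = (620/1239)/5 = (620/1239)*(⅕) = 124/1239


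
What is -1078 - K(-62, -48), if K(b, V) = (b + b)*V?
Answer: -7030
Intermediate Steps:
K(b, V) = 2*V*b (K(b, V) = (2*b)*V = 2*V*b)
-1078 - K(-62, -48) = -1078 - 2*(-48)*(-62) = -1078 - 1*5952 = -1078 - 5952 = -7030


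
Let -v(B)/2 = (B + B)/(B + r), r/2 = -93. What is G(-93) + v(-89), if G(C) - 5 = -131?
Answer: -35006/275 ≈ -127.29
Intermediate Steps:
r = -186 (r = 2*(-93) = -186)
G(C) = -126 (G(C) = 5 - 131 = -126)
v(B) = -4*B/(-186 + B) (v(B) = -2*(B + B)/(B - 186) = -2*2*B/(-186 + B) = -4*B/(-186 + B))
G(-93) + v(-89) = -126 - 4*(-89)/(-186 - 89) = -126 - 4*(-89)/(-275) = -126 - 4*(-89)*(-1/275) = -126 - 356/275 = -35006/275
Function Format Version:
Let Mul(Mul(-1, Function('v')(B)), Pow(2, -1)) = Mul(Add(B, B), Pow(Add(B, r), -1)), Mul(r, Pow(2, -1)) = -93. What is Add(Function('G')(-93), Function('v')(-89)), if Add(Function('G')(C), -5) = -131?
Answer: Rational(-35006, 275) ≈ -127.29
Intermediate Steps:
r = -186 (r = Mul(2, -93) = -186)
Function('G')(C) = -126 (Function('G')(C) = Add(5, -131) = -126)
Function('v')(B) = Mul(-4, B, Pow(Add(-186, B), -1)) (Function('v')(B) = Mul(-2, Mul(Add(B, B), Pow(Add(B, -186), -1))) = Mul(-2, Mul(Mul(2, B), Pow(Add(-186, B), -1))) = Mul(-2, Mul(2, B, Pow(Add(-186, B), -1))) = Mul(-4, B, Pow(Add(-186, B), -1)))
Add(Function('G')(-93), Function('v')(-89)) = Add(-126, Mul(-4, -89, Pow(Add(-186, -89), -1))) = Add(-126, Mul(-4, -89, Pow(-275, -1))) = Add(-126, Mul(-4, -89, Rational(-1, 275))) = Add(-126, Rational(-356, 275)) = Rational(-35006, 275)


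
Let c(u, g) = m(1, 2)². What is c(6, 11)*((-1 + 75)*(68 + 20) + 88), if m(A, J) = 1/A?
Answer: 6600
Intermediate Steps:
c(u, g) = 1 (c(u, g) = (1/1)² = 1² = 1)
c(6, 11)*((-1 + 75)*(68 + 20) + 88) = 1*((-1 + 75)*(68 + 20) + 88) = 1*(74*88 + 88) = 1*(6512 + 88) = 1*6600 = 6600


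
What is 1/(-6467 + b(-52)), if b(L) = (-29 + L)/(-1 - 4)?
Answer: -5/32254 ≈ -0.00015502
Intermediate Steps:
b(L) = 29/5 - L/5 (b(L) = (-29 + L)/(-5) = (-29 + L)*(-⅕) = 29/5 - L/5)
1/(-6467 + b(-52)) = 1/(-6467 + (29/5 - ⅕*(-52))) = 1/(-6467 + (29/5 + 52/5)) = 1/(-6467 + 81/5) = 1/(-32254/5) = -5/32254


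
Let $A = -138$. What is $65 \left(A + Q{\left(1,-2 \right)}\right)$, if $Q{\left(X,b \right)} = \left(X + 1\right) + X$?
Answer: $-8775$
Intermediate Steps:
$Q{\left(X,b \right)} = 1 + 2 X$ ($Q{\left(X,b \right)} = \left(1 + X\right) + X = 1 + 2 X$)
$65 \left(A + Q{\left(1,-2 \right)}\right) = 65 \left(-138 + \left(1 + 2 \cdot 1\right)\right) = 65 \left(-138 + \left(1 + 2\right)\right) = 65 \left(-138 + 3\right) = 65 \left(-135\right) = -8775$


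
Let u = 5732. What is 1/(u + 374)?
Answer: 1/6106 ≈ 0.00016377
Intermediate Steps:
1/(u + 374) = 1/(5732 + 374) = 1/6106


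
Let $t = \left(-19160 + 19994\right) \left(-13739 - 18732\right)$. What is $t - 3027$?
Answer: $-27083841$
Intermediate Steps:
$t = -27080814$ ($t = 834 \left(-32471\right) = -27080814$)
$t - 3027 = -27080814 - 3027 = -27083841$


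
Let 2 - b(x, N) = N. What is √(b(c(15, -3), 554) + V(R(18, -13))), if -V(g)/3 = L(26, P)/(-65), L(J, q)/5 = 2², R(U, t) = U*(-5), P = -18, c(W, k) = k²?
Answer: 6*I*√2587/13 ≈ 23.475*I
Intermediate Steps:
R(U, t) = -5*U
b(x, N) = 2 - N
L(J, q) = 20 (L(J, q) = 5*2² = 5*4 = 20)
V(g) = 12/13 (V(g) = -60/(-65) = -60*(-1)/65 = -3*(-4/13) = 12/13)
√(b(c(15, -3), 554) + V(R(18, -13))) = √((2 - 1*554) + 12/13) = √((2 - 554) + 12/13) = √(-552 + 12/13) = √(-7164/13) = 6*I*√2587/13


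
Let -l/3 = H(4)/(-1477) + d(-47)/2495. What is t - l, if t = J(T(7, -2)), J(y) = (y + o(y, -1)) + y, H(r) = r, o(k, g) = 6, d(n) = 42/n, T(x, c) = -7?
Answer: -1387196522/173200405 ≈ -8.0092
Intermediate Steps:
J(y) = 6 + 2*y (J(y) = (y + 6) + y = (6 + y) + y = 6 + 2*y)
t = -8 (t = 6 + 2*(-7) = 6 - 14 = -8)
l = 1593282/173200405 (l = -3*(4/(-1477) + (42/(-47))/2495) = -3*(4*(-1/1477) + (42*(-1/47))*(1/2495)) = -3*(-4/1477 - 42/47*1/2495) = -3*(-4/1477 - 42/117265) = -3*(-531094/173200405) = 1593282/173200405 ≈ 0.0091991)
t - l = -8 - 1*1593282/173200405 = -8 - 1593282/173200405 = -1387196522/173200405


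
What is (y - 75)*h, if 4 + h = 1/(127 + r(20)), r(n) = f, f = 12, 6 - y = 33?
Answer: 56610/139 ≈ 407.27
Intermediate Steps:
y = -27 (y = 6 - 1*33 = 6 - 33 = -27)
r(n) = 12
h = -555/139 (h = -4 + 1/(127 + 12) = -4 + 1/139 = -555/139 ≈ -3.9928)
(y - 75)*h = (-27 - 75)*(-555/139) = -102*(-555/139) = 56610/139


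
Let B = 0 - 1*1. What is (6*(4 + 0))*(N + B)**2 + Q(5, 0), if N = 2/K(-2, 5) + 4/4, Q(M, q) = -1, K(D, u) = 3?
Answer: 29/3 ≈ 9.6667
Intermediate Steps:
B = -1 (B = 0 - 1 = -1)
N = 5/3 (N = 2/3 + 4/4 = 2*(1/3) + 4*(1/4) = 2/3 + 1 = 5/3 ≈ 1.6667)
(6*(4 + 0))*(N + B)**2 + Q(5, 0) = (6*(4 + 0))*(5/3 - 1)**2 - 1 = (6*4)*(2/3)**2 - 1 = 24*(4/9) - 1 = 32/3 - 1 = 29/3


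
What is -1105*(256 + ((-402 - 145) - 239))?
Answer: 585650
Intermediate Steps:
-1105*(256 + ((-402 - 145) - 239)) = -1105*(256 + (-547 - 239)) = -1105*(256 - 786) = -1105*(-530) = 585650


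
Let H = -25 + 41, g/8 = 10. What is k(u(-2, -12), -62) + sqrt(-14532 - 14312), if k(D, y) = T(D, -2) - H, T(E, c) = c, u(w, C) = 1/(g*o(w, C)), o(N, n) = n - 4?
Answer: -18 + 2*I*sqrt(7211) ≈ -18.0 + 169.84*I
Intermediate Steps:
g = 80 (g = 8*10 = 80)
H = 16
o(N, n) = -4 + n
u(w, C) = 1/(80*(-4 + C))
k(D, y) = -18 (k(D, y) = -2 - 1*16 = -2 - 16 = -18)
k(u(-2, -12), -62) + sqrt(-14532 - 14312) = -18 + sqrt(-14532 - 14312) = -18 + sqrt(-28844) = -18 + 2*I*sqrt(7211)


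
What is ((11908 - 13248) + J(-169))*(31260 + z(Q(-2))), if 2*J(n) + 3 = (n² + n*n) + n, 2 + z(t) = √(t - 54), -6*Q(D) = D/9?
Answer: 848185830 + 3015*I*√4371 ≈ 8.4819e+8 + 1.9933e+5*I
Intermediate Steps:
Q(D) = -D/54 (Q(D) = -D/(6*9) = -D/54)
z(t) = -2 + √(-54 + t) (z(t) = -2 + √(t - 54) = -2 + √(-54 + t))
J(n) = -3/2 + n² + n/2 (J(n) = -3/2 + ((n² + n*n) + n)/2 = -3/2 + ((n² + n²) + n)/2 = -3/2 + (2*n² + n)/2 = -3/2 + (n + 2*n²)/2 = -3/2 + (n² + n/2) = -3/2 + n² + n/2)
((11908 - 13248) + J(-169))*(31260 + z(Q(-2))) = ((11908 - 13248) + (-3/2 + (-169)² + (½)*(-169)))*(31260 + (-2 + √(-54 - 1/54*(-2)))) = (-1340 + (-3/2 + 28561 - 169/2))*(31260 + (-2 + √(-54 + 1/27))) = (-1340 + 28475)*(31260 + (-2 + √(-1457/27))) = 27135*(31260 + (-2 + I*√4371/9)) = 27135*(31258 + I*√4371/9) = 848185830 + 3015*I*√4371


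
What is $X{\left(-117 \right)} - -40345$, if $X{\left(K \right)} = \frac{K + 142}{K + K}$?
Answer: $\frac{9440705}{234} \approx 40345.0$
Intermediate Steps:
$X{\left(K \right)} = \frac{142 + K}{2 K}$
$X{\left(-117 \right)} - -40345 = \frac{142 - 117}{2 \left(-117\right)} - -40345 = \frac{1}{2} \left(- \frac{1}{117}\right) 25 + 40345 = - \frac{25}{234} + 40345 = \frac{9440705}{234}$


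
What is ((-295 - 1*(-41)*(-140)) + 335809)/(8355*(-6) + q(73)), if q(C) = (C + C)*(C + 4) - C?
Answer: -329774/38961 ≈ -8.4642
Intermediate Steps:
q(C) = -C + 2*C*(4 + C) (q(C) = (2*C)*(4 + C) - C = 2*C*(4 + C) - C = -C + 2*C*(4 + C))
((-295 - 1*(-41)*(-140)) + 335809)/(8355*(-6) + q(73)) = ((-295 - 1*(-41)*(-140)) + 335809)/(8355*(-6) + 73*(7 + 2*73)) = ((-295 + 41*(-140)) + 335809)/(-50130 + 73*(7 + 146)) = ((-295 - 5740) + 335809)/(-50130 + 73*153) = (-6035 + 335809)/(-50130 + 11169) = 329774/(-38961) = 329774*(-1/38961) = -329774/38961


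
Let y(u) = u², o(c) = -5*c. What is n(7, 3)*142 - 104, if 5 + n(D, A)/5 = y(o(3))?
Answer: 156096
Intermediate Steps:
n(D, A) = 1100 (n(D, A) = -25 + 5*(-5*3)² = -25 + 5*(-15)² = -25 + 5*225 = -25 + 1125 = 1100)
n(7, 3)*142 - 104 = 1100*142 - 104 = 156200 - 104 = 156096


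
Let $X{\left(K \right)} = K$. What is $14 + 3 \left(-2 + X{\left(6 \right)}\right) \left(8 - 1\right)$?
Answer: $98$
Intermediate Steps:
$14 + 3 \left(-2 + X{\left(6 \right)}\right) \left(8 - 1\right) = 14 + 3 \left(-2 + 6\right) \left(8 - 1\right) = 14 + 3 \cdot 4 \cdot 7 = 14 + 12 \cdot 7 = 14 + 84 = 98$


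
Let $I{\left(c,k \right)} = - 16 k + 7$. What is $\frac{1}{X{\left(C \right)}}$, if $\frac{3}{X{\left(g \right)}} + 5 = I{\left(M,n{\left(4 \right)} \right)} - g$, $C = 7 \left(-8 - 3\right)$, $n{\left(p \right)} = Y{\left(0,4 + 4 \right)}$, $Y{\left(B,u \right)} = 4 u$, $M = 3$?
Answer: $- \frac{433}{3} \approx -144.33$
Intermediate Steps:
$n{\left(p \right)} = 32$ ($n{\left(p \right)} = 4 \left(4 + 4\right) = 4 \cdot 8 = 32$)
$I{\left(c,k \right)} = 7 - 16 k$
$C = -77$ ($C = 7 \left(-11\right) = -77$)
$X{\left(g \right)} = \frac{3}{-510 - g}$ ($X{\left(g \right)} = \frac{3}{-5 - \left(505 + g\right)} = \frac{3}{-510 - g}$)
$\frac{1}{X{\left(C \right)}} = \frac{1}{\left(-3\right) \frac{1}{510 - 77}} = \frac{1}{\left(-3\right) \frac{1}{433}} = \frac{1}{- \frac{3}{433}} = - \frac{433}{3}$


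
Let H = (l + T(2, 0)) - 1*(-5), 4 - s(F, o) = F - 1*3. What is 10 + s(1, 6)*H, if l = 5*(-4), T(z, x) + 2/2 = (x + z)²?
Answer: -62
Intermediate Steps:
s(F, o) = 7 - F (s(F, o) = 4 - (F - 1*3) = 4 - (F - 3) = 4 - (-3 + F) = 4 + (3 - F) = 7 - F)
T(z, x) = -1 + (x + z)²
l = -20
H = -12 (H = (-20 + (-1 + (0 + 2)²)) - 1*(-5) = (-20 + (-1 + 2²)) + 5 = (-20 + (-1 + 4)) + 5 = (-20 + 3) + 5 = -17 + 5 = -12)
10 + s(1, 6)*H = 10 + (7 - 1*1)*(-12) = 10 + (7 - 1)*(-12) = 10 + 6*(-12) = 10 - 72 = -62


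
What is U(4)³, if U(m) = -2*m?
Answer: -512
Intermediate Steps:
U(4)³ = (-2*4)³ = (-8)³ = -512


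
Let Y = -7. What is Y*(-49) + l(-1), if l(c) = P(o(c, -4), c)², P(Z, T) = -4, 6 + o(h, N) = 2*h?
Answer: 359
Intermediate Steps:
o(h, N) = -6 + 2*h
l(c) = 16 (l(c) = (-4)² = 16)
Y*(-49) + l(-1) = -7*(-49) + 16 = 343 + 16 = 359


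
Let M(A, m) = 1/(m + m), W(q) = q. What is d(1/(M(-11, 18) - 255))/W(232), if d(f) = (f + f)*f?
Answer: 324/2443367189 ≈ 1.3260e-7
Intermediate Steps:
M(A, m) = 1/(2*m)
d(f) = 2*f**2 (d(f) = (2*f)*f = 2*f**2)
d(1/(M(-11, 18) - 255))/W(232) = (2*(1/((1/2)/18 - 255))**2)/232 = (2*(1/((1/2)*(1/18) - 255))**2)*(1/232) = (2*(1/(1/36 - 255))**2)*(1/232) = (2*(1/(-9179/36))**2)*(1/232) = (2*(-36/9179)**2)*(1/232) = (2*(1296/84254041))*(1/232) = (2592/84254041)*(1/232) = 324/2443367189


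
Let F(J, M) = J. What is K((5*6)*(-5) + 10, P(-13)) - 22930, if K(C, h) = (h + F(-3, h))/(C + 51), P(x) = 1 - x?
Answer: -2040781/89 ≈ -22930.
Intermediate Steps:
K(C, h) = (-3 + h)/(51 + C) (K(C, h) = (h - 3)/(C + 51) = (-3 + h)/(51 + C))
K((5*6)*(-5) + 10, P(-13)) - 22930 = (-3 + (1 - 1*(-13)))/(51 + ((5*6)*(-5) + 10)) - 22930 = (-3 + (1 + 13))/(51 + (30*(-5) + 10)) - 22930 = (-3 + 14)/(51 + (-150 + 10)) - 22930 = 11/(51 - 140) - 22930 = 11/(-89) - 22930 = -1/89*11 - 22930 = -11/89 - 22930 = -2040781/89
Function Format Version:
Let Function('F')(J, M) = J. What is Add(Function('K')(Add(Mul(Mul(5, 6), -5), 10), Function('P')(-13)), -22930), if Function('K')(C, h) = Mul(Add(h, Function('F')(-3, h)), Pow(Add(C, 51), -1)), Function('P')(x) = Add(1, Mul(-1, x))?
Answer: Rational(-2040781, 89) ≈ -22930.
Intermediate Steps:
Function('K')(C, h) = Mul(Pow(Add(51, C), -1), Add(-3, h)) (Function('K')(C, h) = Mul(Add(h, -3), Pow(Add(C, 51), -1)) = Mul(Add(-3, h), Pow(Add(51, C), -1)) = Mul(Pow(Add(51, C), -1), Add(-3, h)))
Add(Function('K')(Add(Mul(Mul(5, 6), -5), 10), Function('P')(-13)), -22930) = Add(Mul(Pow(Add(51, Add(Mul(Mul(5, 6), -5), 10)), -1), Add(-3, Add(1, Mul(-1, -13)))), -22930) = Add(Mul(Pow(Add(51, Add(Mul(30, -5), 10)), -1), Add(-3, Add(1, 13))), -22930) = Add(Mul(Pow(Add(51, Add(-150, 10)), -1), Add(-3, 14)), -22930) = Add(Mul(Pow(Add(51, -140), -1), 11), -22930) = Add(Mul(Pow(-89, -1), 11), -22930) = Add(Mul(Rational(-1, 89), 11), -22930) = Add(Rational(-11, 89), -22930) = Rational(-2040781, 89)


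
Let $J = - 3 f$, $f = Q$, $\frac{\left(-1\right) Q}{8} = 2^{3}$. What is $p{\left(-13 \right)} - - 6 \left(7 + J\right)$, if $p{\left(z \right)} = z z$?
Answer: $1363$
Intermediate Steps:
$p{\left(z \right)} = z^{2}$
$Q = -64$ ($Q = - 8 \cdot 2^{3} = \left(-8\right) 8 = -64$)
$f = -64$
$J = 192$ ($J = \left(-3\right) \left(-64\right) = 192$)
$p{\left(-13 \right)} - - 6 \left(7 + J\right) = \left(-13\right)^{2} - - 6 \left(7 + 192\right) = 169 - \left(-6\right) 199 = 169 - -1194 = 169 + 1194 = 1363$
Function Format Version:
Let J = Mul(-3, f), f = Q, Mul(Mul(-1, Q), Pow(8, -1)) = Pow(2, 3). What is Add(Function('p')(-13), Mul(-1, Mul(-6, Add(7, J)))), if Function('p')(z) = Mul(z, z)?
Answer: 1363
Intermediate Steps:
Function('p')(z) = Pow(z, 2)
Q = -64 (Q = Mul(-8, Pow(2, 3)) = Mul(-8, 8) = -64)
f = -64
J = 192 (J = Mul(-3, -64) = 192)
Add(Function('p')(-13), Mul(-1, Mul(-6, Add(7, J)))) = Add(Pow(-13, 2), Mul(-1, Mul(-6, Add(7, 192)))) = Add(169, Mul(-1, Mul(-6, 199))) = Add(169, Mul(-1, -1194)) = Add(169, 1194) = 1363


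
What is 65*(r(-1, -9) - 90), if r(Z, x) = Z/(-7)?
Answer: -40885/7 ≈ -5840.7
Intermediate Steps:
r(Z, x) = -Z/7 (r(Z, x) = Z*(-⅐) = -Z/7)
65*(r(-1, -9) - 90) = 65*(-⅐*(-1) - 90) = 65*(⅐ - 90) = 65*(-629/7) = -40885/7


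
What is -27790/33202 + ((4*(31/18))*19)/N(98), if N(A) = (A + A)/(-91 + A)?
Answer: 8027219/2091726 ≈ 3.8376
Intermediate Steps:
N(A) = 2*A/(-91 + A) (N(A) = (2*A)/(-91 + A) = 2*A/(-91 + A))
-27790/33202 + ((4*(31/18))*19)/N(98) = -27790/33202 + ((4*(31/18))*19)/((2*98/(-91 + 98))) = -27790*1/33202 + ((4*(31*(1/18)))*19)/((2*98/7)) = -13895/16601 + ((4*(31/18))*19)/((2*98*(1/7))) = -13895/16601 + ((62/9)*19)/28 = -13895/16601 + (1178/9)*(1/28) = -13895/16601 + 589/126 = 8027219/2091726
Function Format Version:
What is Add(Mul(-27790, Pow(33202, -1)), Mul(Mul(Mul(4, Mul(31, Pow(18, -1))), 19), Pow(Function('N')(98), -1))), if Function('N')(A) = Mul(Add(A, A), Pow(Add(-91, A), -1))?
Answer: Rational(8027219, 2091726) ≈ 3.8376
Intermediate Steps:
Function('N')(A) = Mul(2, A, Pow(Add(-91, A), -1)) (Function('N')(A) = Mul(Mul(2, A), Pow(Add(-91, A), -1)) = Mul(2, A, Pow(Add(-91, A), -1)))
Add(Mul(-27790, Pow(33202, -1)), Mul(Mul(Mul(4, Mul(31, Pow(18, -1))), 19), Pow(Function('N')(98), -1))) = Add(Mul(-27790, Pow(33202, -1)), Mul(Mul(Mul(4, Mul(31, Pow(18, -1))), 19), Pow(Mul(2, 98, Pow(Add(-91, 98), -1)), -1))) = Add(Mul(-27790, Rational(1, 33202)), Mul(Mul(Mul(4, Mul(31, Rational(1, 18))), 19), Pow(Mul(2, 98, Pow(7, -1)), -1))) = Add(Rational(-13895, 16601), Mul(Mul(Mul(4, Rational(31, 18)), 19), Pow(Mul(2, 98, Rational(1, 7)), -1))) = Add(Rational(-13895, 16601), Mul(Mul(Rational(62, 9), 19), Pow(28, -1))) = Add(Rational(-13895, 16601), Mul(Rational(1178, 9), Rational(1, 28))) = Add(Rational(-13895, 16601), Rational(589, 126)) = Rational(8027219, 2091726)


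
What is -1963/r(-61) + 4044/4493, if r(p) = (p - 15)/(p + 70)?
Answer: 79685175/341468 ≈ 233.36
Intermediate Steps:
r(p) = (-15 + p)/(70 + p)
-1963/r(-61) + 4044/4493 = -1963*(70 - 61)/(-15 - 61) + 4044/4493 = -1963/(-76/9) + 4044*(1/4493) = -1963/((1/9)*(-76)) + 4044/4493 = -1963/(-76/9) + 4044/4493 = -1963*(-9/76) + 4044/4493 = 17667/76 + 4044/4493 = 79685175/341468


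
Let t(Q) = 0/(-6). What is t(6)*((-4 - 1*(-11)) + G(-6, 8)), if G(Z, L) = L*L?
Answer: 0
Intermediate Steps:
t(Q) = 0 (t(Q) = 0*(-⅙) = 0)
G(Z, L) = L²
t(6)*((-4 - 1*(-11)) + G(-6, 8)) = 0*((-4 - 1*(-11)) + 8²) = 0*((-4 + 11) + 64) = 0*(7 + 64) = 0*71 = 0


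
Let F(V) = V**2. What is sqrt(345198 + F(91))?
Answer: sqrt(353479) ≈ 594.54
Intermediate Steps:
sqrt(345198 + F(91)) = sqrt(345198 + 91**2) = sqrt(345198 + 8281) = sqrt(353479)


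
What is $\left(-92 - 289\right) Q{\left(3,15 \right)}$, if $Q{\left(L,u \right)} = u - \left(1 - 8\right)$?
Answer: $-8382$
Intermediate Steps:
$Q{\left(L,u \right)} = 7 + u$ ($Q{\left(L,u \right)} = u - -7 = u + \left(-1 + 8\right) = u + 7 = 7 + u$)
$\left(-92 - 289\right) Q{\left(3,15 \right)} = \left(-92 - 289\right) \left(7 + 15\right) = \left(-381\right) 22 = -8382$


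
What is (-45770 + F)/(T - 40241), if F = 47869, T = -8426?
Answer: -2099/48667 ≈ -0.043130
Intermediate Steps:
(-45770 + F)/(T - 40241) = (-45770 + 47869)/(-8426 - 40241) = 2099/(-48667) = 2099*(-1/48667) = -2099/48667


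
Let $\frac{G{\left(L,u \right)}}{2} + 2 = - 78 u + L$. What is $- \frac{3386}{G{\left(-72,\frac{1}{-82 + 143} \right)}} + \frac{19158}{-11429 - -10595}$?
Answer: $- \frac{307309}{638288} \approx -0.48146$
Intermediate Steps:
$G{\left(L,u \right)} = -4 - 156 u + 2 L$ ($G{\left(L,u \right)} = -4 + 2 \left(- 78 u + L\right) = -4 + 2 \left(L - 78 u\right) = -4 + \left(- 156 u + 2 L\right) = -4 - 156 u + 2 L$)
$- \frac{3386}{G{\left(-72,\frac{1}{-82 + 143} \right)}} + \frac{19158}{-11429 - -10595} = - \frac{3386}{-4 - \frac{156}{-82 + 143} + 2 \left(-72\right)} + \frac{19158}{-11429 - -10595} = - \frac{3386}{-4 - \frac{156}{61} - 144} + \frac{19158}{-11429 + 10595} = - \frac{3386}{-4 - \frac{156}{61} - 144} + \frac{19158}{-834} = - \frac{3386}{-4 - \frac{156}{61} - 144} + 19158 \left(- \frac{1}{834}\right) = - \frac{3386}{- \frac{9184}{61}} - \frac{3193}{139} = \left(-3386\right) \left(- \frac{61}{9184}\right) - \frac{3193}{139} = \frac{103273}{4592} - \frac{3193}{139} = - \frac{307309}{638288}$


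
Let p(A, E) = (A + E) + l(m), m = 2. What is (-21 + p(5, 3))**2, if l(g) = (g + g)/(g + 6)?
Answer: 625/4 ≈ 156.25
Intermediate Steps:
l(g) = 2*g/(6 + g) (l(g) = (2*g)/(6 + g) = 2*g/(6 + g))
p(A, E) = 1/2 + A + E (p(A, E) = (A + E) + 2*2/(6 + 2) = (A + E) + 2*2/8 = (A + E) + 2*2*(1/8) = (A + E) + 1/2 = 1/2 + A + E)
(-21 + p(5, 3))**2 = (-21 + (1/2 + 5 + 3))**2 = (-21 + 17/2)**2 = (-25/2)**2 = 625/4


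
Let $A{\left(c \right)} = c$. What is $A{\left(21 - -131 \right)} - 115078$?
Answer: $-114926$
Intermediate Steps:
$A{\left(21 - -131 \right)} - 115078 = \left(21 - -131\right) - 115078 = \left(21 + 131\right) - 115078 = 152 - 115078 = -114926$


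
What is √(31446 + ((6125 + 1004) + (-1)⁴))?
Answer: 4*√2411 ≈ 196.41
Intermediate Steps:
√(31446 + ((6125 + 1004) + (-1)⁴)) = √(31446 + (7129 + 1)) = √(31446 + 7130) = √38576 = 4*√2411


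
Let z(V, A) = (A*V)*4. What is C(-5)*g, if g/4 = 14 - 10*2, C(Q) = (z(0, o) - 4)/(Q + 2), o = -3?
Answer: -32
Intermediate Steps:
z(V, A) = 4*A*V
C(Q) = -4/(2 + Q) (C(Q) = (4*(-3)*0 - 4)/(Q + 2) = (0 - 4)/(2 + Q) = -4/(2 + Q))
g = -24 (g = 4*(14 - 10*2) = 4*(14 - 20) = 4*(-6) = -24)
C(-5)*g = -4/(2 - 5)*(-24) = -4/(-3)*(-24) = -4*(-⅓)*(-24) = (4/3)*(-24) = -32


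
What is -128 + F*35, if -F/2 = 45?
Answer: -3278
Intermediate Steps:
F = -90 (F = -2*45 = -90)
-128 + F*35 = -128 - 90*35 = -128 - 3150 = -3278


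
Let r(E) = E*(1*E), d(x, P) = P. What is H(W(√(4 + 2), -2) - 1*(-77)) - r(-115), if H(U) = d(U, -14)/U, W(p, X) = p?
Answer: -78332753/5923 + 14*√6/5923 ≈ -13225.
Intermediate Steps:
r(E) = E² (r(E) = E*E = E²)
H(U) = -14/U
H(W(√(4 + 2), -2) - 1*(-77)) - r(-115) = -14/(√(4 + 2) - 1*(-77)) - 1*(-115)² = -14/(√6 + 77) - 1*13225 = -14/(77 + √6) - 13225 = -13225 - 14/(77 + √6)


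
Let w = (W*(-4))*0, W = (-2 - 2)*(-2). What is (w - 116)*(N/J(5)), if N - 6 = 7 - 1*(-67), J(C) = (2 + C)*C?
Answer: -1856/7 ≈ -265.14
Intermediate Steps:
J(C) = C*(2 + C)
N = 80 (N = 6 + (7 - 1*(-67)) = 6 + (7 + 67) = 6 + 74 = 80)
W = 8 (W = -4*(-2) = 8)
w = 0 (w = (8*(-4))*0 = -32*0 = 0)
(w - 116)*(N/J(5)) = (0 - 116)*(80/((5*(2 + 5)))) = -9280/(5*7) = -9280/35 = -116*16/7 = -1856/7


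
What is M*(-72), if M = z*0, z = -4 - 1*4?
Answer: 0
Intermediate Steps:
z = -8 (z = -4 - 4 = -8)
M = 0 (M = -8*0 = 0)
M*(-72) = 0*(-72) = 0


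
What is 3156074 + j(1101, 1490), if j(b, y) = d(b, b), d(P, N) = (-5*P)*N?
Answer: -2904931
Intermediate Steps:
d(P, N) = -5*N*P
j(b, y) = -5*b² (j(b, y) = -5*b*b = -5*b²)
3156074 + j(1101, 1490) = 3156074 - 5*1101² = 3156074 - 5*1212201 = 3156074 - 6061005 = -2904931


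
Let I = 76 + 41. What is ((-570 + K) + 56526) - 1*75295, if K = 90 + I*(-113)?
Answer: -32470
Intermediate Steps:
I = 117
K = -13131 (K = 90 + 117*(-113) = 90 - 13221 = -13131)
((-570 + K) + 56526) - 1*75295 = ((-570 - 13131) + 56526) - 1*75295 = (-13701 + 56526) - 75295 = 42825 - 75295 = -32470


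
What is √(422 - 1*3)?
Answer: √419 ≈ 20.469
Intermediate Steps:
√(422 - 1*3) = √(422 - 3) = √419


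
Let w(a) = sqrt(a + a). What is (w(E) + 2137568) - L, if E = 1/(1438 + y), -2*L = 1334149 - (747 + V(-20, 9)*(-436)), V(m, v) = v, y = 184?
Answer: 2806231 + sqrt(811)/811 ≈ 2.8062e+6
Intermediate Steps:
L = -668663 (L = -(1334149 - (747 + 9*(-436)))/2 = -(1334149 - (747 - 3924))/2 = -(1334149 - 1*(-3177))/2 = -(1334149 + 3177)/2 = -1/2*1337326 = -668663)
E = 1/1622 (E = 1/(1438 + 184) = 1/1622 ≈ 0.00061652)
w(a) = sqrt(2)*sqrt(a) (w(a) = sqrt(2*a) = sqrt(2)*sqrt(a))
(w(E) + 2137568) - L = (sqrt(2)*sqrt(1/1622) + 2137568) - 1*(-668663) = (sqrt(2)*(sqrt(1622)/1622) + 2137568) + 668663 = (sqrt(811)/811 + 2137568) + 668663 = (2137568 + sqrt(811)/811) + 668663 = 2806231 + sqrt(811)/811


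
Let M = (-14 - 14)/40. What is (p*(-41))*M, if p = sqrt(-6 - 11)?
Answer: 287*I*sqrt(17)/10 ≈ 118.33*I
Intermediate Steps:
p = I*sqrt(17) (p = sqrt(-17) = I*sqrt(17) ≈ 4.1231*I)
M = -7/10 (M = -28*1/40 = -7/10 ≈ -0.70000)
(p*(-41))*M = ((I*sqrt(17))*(-41))*(-7/10) = -41*I*sqrt(17)*(-7/10) = 287*I*sqrt(17)/10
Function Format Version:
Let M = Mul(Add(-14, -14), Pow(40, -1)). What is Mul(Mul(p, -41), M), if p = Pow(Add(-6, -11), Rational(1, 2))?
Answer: Mul(Rational(287, 10), I, Pow(17, Rational(1, 2))) ≈ Mul(118.33, I)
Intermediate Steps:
p = Mul(I, Pow(17, Rational(1, 2))) (p = Pow(-17, Rational(1, 2)) = Mul(I, Pow(17, Rational(1, 2))) ≈ Mul(4.1231, I))
M = Rational(-7, 10) (M = Mul(-28, Rational(1, 40)) = Rational(-7, 10) ≈ -0.70000)
Mul(Mul(p, -41), M) = Mul(Mul(Mul(I, Pow(17, Rational(1, 2))), -41), Rational(-7, 10)) = Mul(Mul(-41, I, Pow(17, Rational(1, 2))), Rational(-7, 10)) = Mul(Rational(287, 10), I, Pow(17, Rational(1, 2)))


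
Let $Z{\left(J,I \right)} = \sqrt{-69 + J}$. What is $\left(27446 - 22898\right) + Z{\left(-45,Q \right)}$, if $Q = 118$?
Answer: $4548 + i \sqrt{114} \approx 4548.0 + 10.677 i$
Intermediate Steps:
$\left(27446 - 22898\right) + Z{\left(-45,Q \right)} = \left(27446 - 22898\right) + \sqrt{-69 - 45} = 4548 + \sqrt{-114} = 4548 + i \sqrt{114}$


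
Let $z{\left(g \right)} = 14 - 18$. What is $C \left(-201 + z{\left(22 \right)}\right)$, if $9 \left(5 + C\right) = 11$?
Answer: $\frac{6970}{9} \approx 774.44$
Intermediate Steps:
$C = - \frac{34}{9}$ ($C = -5 + \frac{1}{9} \cdot 11 = -5 + \frac{11}{9} = - \frac{34}{9} \approx -3.7778$)
$z{\left(g \right)} = -4$
$C \left(-201 + z{\left(22 \right)}\right) = - \frac{34 \left(-201 - 4\right)}{9} = \left(- \frac{34}{9}\right) \left(-205\right) = \frac{6970}{9}$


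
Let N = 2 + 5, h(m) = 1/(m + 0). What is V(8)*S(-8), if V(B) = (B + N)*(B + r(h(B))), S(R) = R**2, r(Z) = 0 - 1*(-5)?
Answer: 12480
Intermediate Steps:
h(m) = 1/m
r(Z) = 5 (r(Z) = 0 + 5 = 5)
N = 7
V(B) = (5 + B)*(7 + B) (V(B) = (B + 7)*(B + 5) = (7 + B)*(5 + B) = (5 + B)*(7 + B))
V(8)*S(-8) = (35 + 8**2 + 12*8)*(-8)**2 = (35 + 64 + 96)*64 = 195*64 = 12480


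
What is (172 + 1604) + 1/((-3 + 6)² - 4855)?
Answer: 8606495/4846 ≈ 1776.0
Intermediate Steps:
(172 + 1604) + 1/((-3 + 6)² - 4855) = 1776 + 1/(3² - 4855) = 1776 + 1/(9 - 4855) = 1776 + 1/(-4846) = 1776 - 1/4846 = 8606495/4846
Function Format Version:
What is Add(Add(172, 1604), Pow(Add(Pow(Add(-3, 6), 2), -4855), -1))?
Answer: Rational(8606495, 4846) ≈ 1776.0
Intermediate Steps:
Add(Add(172, 1604), Pow(Add(Pow(Add(-3, 6), 2), -4855), -1)) = Add(1776, Pow(Add(Pow(3, 2), -4855), -1)) = Add(1776, Pow(Add(9, -4855), -1)) = Add(1776, Pow(-4846, -1)) = Add(1776, Rational(-1, 4846)) = Rational(8606495, 4846)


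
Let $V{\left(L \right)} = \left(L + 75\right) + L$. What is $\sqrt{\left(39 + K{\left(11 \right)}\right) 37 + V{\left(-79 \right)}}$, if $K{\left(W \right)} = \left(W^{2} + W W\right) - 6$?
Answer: $58 \sqrt{3} \approx 100.46$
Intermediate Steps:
$V{\left(L \right)} = 75 + 2 L$ ($V{\left(L \right)} = \left(75 + L\right) + L = 75 + 2 L$)
$K{\left(W \right)} = -6 + 2 W^{2}$ ($K{\left(W \right)} = \left(W^{2} + W^{2}\right) - 6 = 2 W^{2} - 6 = -6 + 2 W^{2}$)
$\sqrt{\left(39 + K{\left(11 \right)}\right) 37 + V{\left(-79 \right)}} = \sqrt{\left(39 - \left(6 - 2 \cdot 11^{2}\right)\right) 37 + \left(75 + 2 \left(-79\right)\right)} = \sqrt{\left(39 + \left(-6 + 2 \cdot 121\right)\right) 37 + \left(75 - 158\right)} = \sqrt{\left(39 + \left(-6 + 242\right)\right) 37 - 83} = \sqrt{\left(39 + 236\right) 37 - 83} = \sqrt{275 \cdot 37 - 83} = \sqrt{10175 - 83} = \sqrt{10092} = 58 \sqrt{3}$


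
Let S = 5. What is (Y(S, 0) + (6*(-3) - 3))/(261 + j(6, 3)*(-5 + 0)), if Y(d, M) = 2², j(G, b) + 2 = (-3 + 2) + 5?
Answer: -17/251 ≈ -0.067729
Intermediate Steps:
j(G, b) = 2 (j(G, b) = -2 + ((-3 + 2) + 5) = -2 + (-1 + 5) = -2 + 4 = 2)
Y(d, M) = 4
(Y(S, 0) + (6*(-3) - 3))/(261 + j(6, 3)*(-5 + 0)) = (4 + (6*(-3) - 3))/(261 + 2*(-5 + 0)) = (4 + (-18 - 3))/(261 + 2*(-5)) = (4 - 21)/(261 - 10) = -17/251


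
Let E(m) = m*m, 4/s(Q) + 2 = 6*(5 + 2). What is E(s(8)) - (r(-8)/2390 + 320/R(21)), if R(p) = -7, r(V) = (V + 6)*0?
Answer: 32007/700 ≈ 45.724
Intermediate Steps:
s(Q) = ⅒ (s(Q) = 4/(-2 + 6*(5 + 2)) = 4/(-2 + 6*7) = 4/(-2 + 42) = 4/40 = 4*(1/40) = ⅒)
r(V) = 0 (r(V) = (6 + V)*0 = 0)
E(m) = m²
E(s(8)) - (r(-8)/2390 + 320/R(21)) = (⅒)² - (0/2390 + 320/(-7)) = 1/100 - (0*(1/2390) + 320*(-⅐)) = 1/100 - (0 - 320/7) = 1/100 - 1*(-320/7) = 1/100 + 320/7 = 32007/700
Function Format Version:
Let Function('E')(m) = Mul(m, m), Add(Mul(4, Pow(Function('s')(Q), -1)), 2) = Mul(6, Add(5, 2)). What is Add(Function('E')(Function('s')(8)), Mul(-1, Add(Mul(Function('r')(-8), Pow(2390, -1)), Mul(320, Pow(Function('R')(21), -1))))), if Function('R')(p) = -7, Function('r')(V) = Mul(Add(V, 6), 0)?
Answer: Rational(32007, 700) ≈ 45.724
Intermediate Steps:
Function('s')(Q) = Rational(1, 10) (Function('s')(Q) = Mul(4, Pow(Add(-2, Mul(6, Add(5, 2))), -1)) = Mul(4, Pow(Add(-2, Mul(6, 7)), -1)) = Mul(4, Pow(Add(-2, 42), -1)) = Mul(4, Pow(40, -1)) = Mul(4, Rational(1, 40)) = Rational(1, 10))
Function('r')(V) = 0 (Function('r')(V) = Mul(Add(6, V), 0) = 0)
Function('E')(m) = Pow(m, 2)
Add(Function('E')(Function('s')(8)), Mul(-1, Add(Mul(Function('r')(-8), Pow(2390, -1)), Mul(320, Pow(Function('R')(21), -1))))) = Add(Pow(Rational(1, 10), 2), Mul(-1, Add(Mul(0, Pow(2390, -1)), Mul(320, Pow(-7, -1))))) = Add(Rational(1, 100), Mul(-1, Add(Mul(0, Rational(1, 2390)), Mul(320, Rational(-1, 7))))) = Add(Rational(1, 100), Mul(-1, Add(0, Rational(-320, 7)))) = Add(Rational(1, 100), Mul(-1, Rational(-320, 7))) = Add(Rational(1, 100), Rational(320, 7)) = Rational(32007, 700)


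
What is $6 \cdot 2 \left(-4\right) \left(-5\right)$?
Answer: $240$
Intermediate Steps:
$6 \cdot 2 \left(-4\right) \left(-5\right) = 12 \left(-4\right) \left(-5\right) = \left(-48\right) \left(-5\right) = 240$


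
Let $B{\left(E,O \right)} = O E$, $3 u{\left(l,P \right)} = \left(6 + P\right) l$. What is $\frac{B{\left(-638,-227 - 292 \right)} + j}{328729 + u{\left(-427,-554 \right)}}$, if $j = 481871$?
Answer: $\frac{2438979}{1220183} \approx 1.9989$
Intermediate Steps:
$u{\left(l,P \right)} = \frac{l \left(6 + P\right)}{3}$ ($u{\left(l,P \right)} = \frac{\left(6 + P\right) l}{3} = \frac{l \left(6 + P\right)}{3}$)
$B{\left(E,O \right)} = E O$
$\frac{B{\left(-638,-227 - 292 \right)} + j}{328729 + u{\left(-427,-554 \right)}} = \frac{- 638 \left(-227 - 292\right) + 481871}{328729 + \frac{1}{3} \left(-427\right) \left(6 - 554\right)} = \frac{\left(-638\right) \left(-519\right) + 481871}{328729 + \frac{1}{3} \left(-427\right) \left(-548\right)} = \frac{331122 + 481871}{328729 + \frac{233996}{3}} = \frac{812993}{\frac{1220183}{3}} = 812993 \cdot \frac{3}{1220183} = \frac{2438979}{1220183}$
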